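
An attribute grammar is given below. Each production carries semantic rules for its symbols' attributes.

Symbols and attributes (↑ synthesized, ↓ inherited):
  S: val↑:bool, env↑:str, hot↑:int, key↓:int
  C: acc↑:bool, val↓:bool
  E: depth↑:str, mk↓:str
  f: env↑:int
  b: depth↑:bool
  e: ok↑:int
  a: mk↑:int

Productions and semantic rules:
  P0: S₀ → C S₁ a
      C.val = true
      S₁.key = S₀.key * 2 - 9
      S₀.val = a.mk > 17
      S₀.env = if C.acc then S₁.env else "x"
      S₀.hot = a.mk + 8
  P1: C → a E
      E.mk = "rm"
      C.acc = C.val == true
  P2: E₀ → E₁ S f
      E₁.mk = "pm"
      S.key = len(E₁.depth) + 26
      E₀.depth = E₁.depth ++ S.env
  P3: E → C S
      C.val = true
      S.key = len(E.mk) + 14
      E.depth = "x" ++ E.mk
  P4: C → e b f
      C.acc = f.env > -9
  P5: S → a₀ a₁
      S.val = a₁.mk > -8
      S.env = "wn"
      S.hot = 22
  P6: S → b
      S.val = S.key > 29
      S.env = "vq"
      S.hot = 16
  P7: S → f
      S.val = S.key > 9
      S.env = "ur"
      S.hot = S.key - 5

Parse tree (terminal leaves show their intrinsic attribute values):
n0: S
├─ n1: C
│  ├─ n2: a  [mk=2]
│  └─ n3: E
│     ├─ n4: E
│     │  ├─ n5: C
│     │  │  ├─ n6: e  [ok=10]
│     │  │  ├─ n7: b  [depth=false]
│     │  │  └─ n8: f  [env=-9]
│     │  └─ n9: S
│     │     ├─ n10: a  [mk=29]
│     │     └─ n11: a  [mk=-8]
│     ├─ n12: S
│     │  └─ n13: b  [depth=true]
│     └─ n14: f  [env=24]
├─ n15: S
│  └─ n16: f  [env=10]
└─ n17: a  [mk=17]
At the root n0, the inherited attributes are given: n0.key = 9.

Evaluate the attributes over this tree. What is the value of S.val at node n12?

false

1. n0.key = 9  [given at root]
2. n1.val = true  [true]
3. n2.mk = 2  [terminal]
4. n3.mk = "rm"  ["rm"]
5. n4.mk = "pm"  ["pm"]
6. n5.val = true  [true]
7. n6.ok = 10  [terminal]
8. n7.depth = false  [terminal]
9. n8.env = -9  [terminal]
10. n5.acc = false  [f.env > -9]
11. n9.key = 16  [len(E.mk) + 14]
12. n10.mk = 29  [terminal]
13. n11.mk = -8  [terminal]
14. n9.val = false  [a₁.mk > -8]
15. n9.env = "wn"  ["wn"]
16. n9.hot = 22  [22]
17. n4.depth = "xpm"  ["x" ++ E.mk]
18. n12.key = 29  [len(E₁.depth) + 26]
19. n13.depth = true  [terminal]
20. n12.val = false  [S.key > 29]
21. n12.env = "vq"  ["vq"]
22. n12.hot = 16  [16]
23. n14.env = 24  [terminal]
24. n3.depth = "xpmvq"  [E₁.depth ++ S.env]
25. n1.acc = true  [C.val == true]
26. n15.key = 9  [S₀.key * 2 - 9]
27. n16.env = 10  [terminal]
28. n15.val = false  [S.key > 9]
29. n15.env = "ur"  ["ur"]
30. n15.hot = 4  [S.key - 5]
31. n17.mk = 17  [terminal]
32. n0.val = false  [a.mk > 17]
33. n0.env = "ur"  [if C.acc then S₁.env else "x"]
34. n0.hot = 25  [a.mk + 8]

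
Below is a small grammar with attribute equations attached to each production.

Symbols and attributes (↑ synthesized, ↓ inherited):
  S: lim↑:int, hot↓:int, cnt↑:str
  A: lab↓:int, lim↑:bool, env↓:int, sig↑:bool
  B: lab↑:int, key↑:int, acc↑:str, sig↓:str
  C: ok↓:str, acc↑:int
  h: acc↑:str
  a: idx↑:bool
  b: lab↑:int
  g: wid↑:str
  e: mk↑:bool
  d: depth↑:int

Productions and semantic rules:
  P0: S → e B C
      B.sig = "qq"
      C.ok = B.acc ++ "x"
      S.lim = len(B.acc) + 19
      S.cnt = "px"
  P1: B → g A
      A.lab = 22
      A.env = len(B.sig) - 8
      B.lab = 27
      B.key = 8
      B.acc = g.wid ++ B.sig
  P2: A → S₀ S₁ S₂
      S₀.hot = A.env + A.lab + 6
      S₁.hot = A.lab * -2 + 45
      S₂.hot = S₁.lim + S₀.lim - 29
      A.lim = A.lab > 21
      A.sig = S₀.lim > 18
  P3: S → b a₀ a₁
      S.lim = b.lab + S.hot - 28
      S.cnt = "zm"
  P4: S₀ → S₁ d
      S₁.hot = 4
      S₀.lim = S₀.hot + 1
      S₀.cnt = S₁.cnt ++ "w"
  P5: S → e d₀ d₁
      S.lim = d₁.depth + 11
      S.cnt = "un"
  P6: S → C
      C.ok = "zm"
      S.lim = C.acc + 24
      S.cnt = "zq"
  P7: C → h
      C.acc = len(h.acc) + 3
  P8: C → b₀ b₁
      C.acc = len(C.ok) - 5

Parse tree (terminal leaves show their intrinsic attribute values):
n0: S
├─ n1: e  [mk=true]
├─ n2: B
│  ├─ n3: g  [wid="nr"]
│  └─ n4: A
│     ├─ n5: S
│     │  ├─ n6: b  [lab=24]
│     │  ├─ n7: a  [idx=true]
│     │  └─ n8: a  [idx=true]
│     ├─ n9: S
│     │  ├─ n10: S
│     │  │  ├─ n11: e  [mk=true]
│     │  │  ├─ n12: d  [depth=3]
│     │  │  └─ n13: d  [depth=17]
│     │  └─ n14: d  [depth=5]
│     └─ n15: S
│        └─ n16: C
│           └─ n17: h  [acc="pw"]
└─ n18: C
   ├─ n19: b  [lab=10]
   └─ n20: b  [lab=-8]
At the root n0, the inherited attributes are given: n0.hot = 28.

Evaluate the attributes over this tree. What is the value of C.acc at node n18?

1. n0.hot = 28  [given at root]
2. n1.mk = true  [terminal]
3. n2.sig = "qq"  ["qq"]
4. n3.wid = "nr"  [terminal]
5. n4.lab = 22  [22]
6. n4.env = -6  [len(B.sig) - 8]
7. n5.hot = 22  [A.env + A.lab + 6]
8. n6.lab = 24  [terminal]
9. n7.idx = true  [terminal]
10. n8.idx = true  [terminal]
11. n5.lim = 18  [b.lab + S.hot - 28]
12. n5.cnt = "zm"  ["zm"]
13. n9.hot = 1  [A.lab * -2 + 45]
14. n10.hot = 4  [4]
15. n11.mk = true  [terminal]
16. n12.depth = 3  [terminal]
17. n13.depth = 17  [terminal]
18. n10.lim = 28  [d₁.depth + 11]
19. n10.cnt = "un"  ["un"]
20. n14.depth = 5  [terminal]
21. n9.lim = 2  [S₀.hot + 1]
22. n9.cnt = "unw"  [S₁.cnt ++ "w"]
23. n15.hot = -9  [S₁.lim + S₀.lim - 29]
24. n16.ok = "zm"  ["zm"]
25. n17.acc = "pw"  [terminal]
26. n16.acc = 5  [len(h.acc) + 3]
27. n15.lim = 29  [C.acc + 24]
28. n15.cnt = "zq"  ["zq"]
29. n4.lim = true  [A.lab > 21]
30. n4.sig = false  [S₀.lim > 18]
31. n2.lab = 27  [27]
32. n2.key = 8  [8]
33. n2.acc = "nrqq"  [g.wid ++ B.sig]
34. n18.ok = "nrqqx"  [B.acc ++ "x"]
35. n19.lab = 10  [terminal]
36. n20.lab = -8  [terminal]
37. n18.acc = 0  [len(C.ok) - 5]
38. n0.lim = 23  [len(B.acc) + 19]
39. n0.cnt = "px"  ["px"]

0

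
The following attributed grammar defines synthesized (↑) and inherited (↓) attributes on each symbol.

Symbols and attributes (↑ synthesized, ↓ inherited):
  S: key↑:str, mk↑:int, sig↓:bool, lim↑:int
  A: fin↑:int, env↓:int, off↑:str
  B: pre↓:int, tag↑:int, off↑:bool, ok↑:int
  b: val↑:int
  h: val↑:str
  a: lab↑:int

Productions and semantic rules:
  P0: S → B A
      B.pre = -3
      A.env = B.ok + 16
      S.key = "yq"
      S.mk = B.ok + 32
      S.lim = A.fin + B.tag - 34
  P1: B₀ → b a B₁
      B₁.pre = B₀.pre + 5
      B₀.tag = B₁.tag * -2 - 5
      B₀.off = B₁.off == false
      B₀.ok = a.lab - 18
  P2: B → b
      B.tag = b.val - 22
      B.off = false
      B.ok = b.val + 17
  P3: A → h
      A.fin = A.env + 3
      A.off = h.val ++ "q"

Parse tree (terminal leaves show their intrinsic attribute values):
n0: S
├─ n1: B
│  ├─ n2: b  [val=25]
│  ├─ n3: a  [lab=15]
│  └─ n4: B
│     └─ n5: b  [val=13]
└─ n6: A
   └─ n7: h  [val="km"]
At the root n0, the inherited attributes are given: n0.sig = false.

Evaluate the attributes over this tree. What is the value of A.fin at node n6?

16

1. n0.sig = false  [given at root]
2. n1.pre = -3  [-3]
3. n2.val = 25  [terminal]
4. n3.lab = 15  [terminal]
5. n4.pre = 2  [B₀.pre + 5]
6. n5.val = 13  [terminal]
7. n4.tag = -9  [b.val - 22]
8. n4.off = false  [false]
9. n4.ok = 30  [b.val + 17]
10. n1.tag = 13  [B₁.tag * -2 - 5]
11. n1.off = true  [B₁.off == false]
12. n1.ok = -3  [a.lab - 18]
13. n6.env = 13  [B.ok + 16]
14. n7.val = "km"  [terminal]
15. n6.fin = 16  [A.env + 3]
16. n6.off = "kmq"  [h.val ++ "q"]
17. n0.key = "yq"  ["yq"]
18. n0.mk = 29  [B.ok + 32]
19. n0.lim = -5  [A.fin + B.tag - 34]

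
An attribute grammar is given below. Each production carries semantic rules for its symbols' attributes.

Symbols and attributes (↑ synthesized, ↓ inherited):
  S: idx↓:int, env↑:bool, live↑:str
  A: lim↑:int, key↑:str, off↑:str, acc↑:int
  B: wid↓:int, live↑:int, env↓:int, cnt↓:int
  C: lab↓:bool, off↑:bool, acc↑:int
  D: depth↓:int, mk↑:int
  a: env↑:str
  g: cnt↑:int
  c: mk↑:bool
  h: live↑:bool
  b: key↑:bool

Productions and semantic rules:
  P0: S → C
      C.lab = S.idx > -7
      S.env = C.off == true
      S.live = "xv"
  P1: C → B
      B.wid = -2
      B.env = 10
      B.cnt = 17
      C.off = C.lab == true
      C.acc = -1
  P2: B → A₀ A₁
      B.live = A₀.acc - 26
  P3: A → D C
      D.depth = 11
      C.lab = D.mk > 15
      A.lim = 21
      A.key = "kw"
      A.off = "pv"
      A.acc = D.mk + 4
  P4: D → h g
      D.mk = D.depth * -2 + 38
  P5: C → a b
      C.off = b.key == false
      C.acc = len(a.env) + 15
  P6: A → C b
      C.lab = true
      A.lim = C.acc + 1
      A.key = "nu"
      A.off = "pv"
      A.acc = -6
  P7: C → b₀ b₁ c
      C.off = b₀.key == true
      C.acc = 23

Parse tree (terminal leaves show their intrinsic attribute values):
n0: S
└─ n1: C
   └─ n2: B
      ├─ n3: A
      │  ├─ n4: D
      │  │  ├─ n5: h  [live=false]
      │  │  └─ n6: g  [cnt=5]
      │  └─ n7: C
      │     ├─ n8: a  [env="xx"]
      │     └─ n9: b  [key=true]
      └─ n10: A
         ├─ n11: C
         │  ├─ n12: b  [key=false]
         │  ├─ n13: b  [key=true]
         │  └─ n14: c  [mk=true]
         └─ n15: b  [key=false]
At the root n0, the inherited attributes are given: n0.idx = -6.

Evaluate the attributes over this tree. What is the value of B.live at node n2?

1. n0.idx = -6  [given at root]
2. n1.lab = true  [S.idx > -7]
3. n2.wid = -2  [-2]
4. n2.env = 10  [10]
5. n2.cnt = 17  [17]
6. n4.depth = 11  [11]
7. n5.live = false  [terminal]
8. n6.cnt = 5  [terminal]
9. n4.mk = 16  [D.depth * -2 + 38]
10. n7.lab = true  [D.mk > 15]
11. n8.env = "xx"  [terminal]
12. n9.key = true  [terminal]
13. n7.off = false  [b.key == false]
14. n7.acc = 17  [len(a.env) + 15]
15. n3.lim = 21  [21]
16. n3.key = "kw"  ["kw"]
17. n3.off = "pv"  ["pv"]
18. n3.acc = 20  [D.mk + 4]
19. n11.lab = true  [true]
20. n12.key = false  [terminal]
21. n13.key = true  [terminal]
22. n14.mk = true  [terminal]
23. n11.off = false  [b₀.key == true]
24. n11.acc = 23  [23]
25. n15.key = false  [terminal]
26. n10.lim = 24  [C.acc + 1]
27. n10.key = "nu"  ["nu"]
28. n10.off = "pv"  ["pv"]
29. n10.acc = -6  [-6]
30. n2.live = -6  [A₀.acc - 26]
31. n1.off = true  [C.lab == true]
32. n1.acc = -1  [-1]
33. n0.env = true  [C.off == true]
34. n0.live = "xv"  ["xv"]

-6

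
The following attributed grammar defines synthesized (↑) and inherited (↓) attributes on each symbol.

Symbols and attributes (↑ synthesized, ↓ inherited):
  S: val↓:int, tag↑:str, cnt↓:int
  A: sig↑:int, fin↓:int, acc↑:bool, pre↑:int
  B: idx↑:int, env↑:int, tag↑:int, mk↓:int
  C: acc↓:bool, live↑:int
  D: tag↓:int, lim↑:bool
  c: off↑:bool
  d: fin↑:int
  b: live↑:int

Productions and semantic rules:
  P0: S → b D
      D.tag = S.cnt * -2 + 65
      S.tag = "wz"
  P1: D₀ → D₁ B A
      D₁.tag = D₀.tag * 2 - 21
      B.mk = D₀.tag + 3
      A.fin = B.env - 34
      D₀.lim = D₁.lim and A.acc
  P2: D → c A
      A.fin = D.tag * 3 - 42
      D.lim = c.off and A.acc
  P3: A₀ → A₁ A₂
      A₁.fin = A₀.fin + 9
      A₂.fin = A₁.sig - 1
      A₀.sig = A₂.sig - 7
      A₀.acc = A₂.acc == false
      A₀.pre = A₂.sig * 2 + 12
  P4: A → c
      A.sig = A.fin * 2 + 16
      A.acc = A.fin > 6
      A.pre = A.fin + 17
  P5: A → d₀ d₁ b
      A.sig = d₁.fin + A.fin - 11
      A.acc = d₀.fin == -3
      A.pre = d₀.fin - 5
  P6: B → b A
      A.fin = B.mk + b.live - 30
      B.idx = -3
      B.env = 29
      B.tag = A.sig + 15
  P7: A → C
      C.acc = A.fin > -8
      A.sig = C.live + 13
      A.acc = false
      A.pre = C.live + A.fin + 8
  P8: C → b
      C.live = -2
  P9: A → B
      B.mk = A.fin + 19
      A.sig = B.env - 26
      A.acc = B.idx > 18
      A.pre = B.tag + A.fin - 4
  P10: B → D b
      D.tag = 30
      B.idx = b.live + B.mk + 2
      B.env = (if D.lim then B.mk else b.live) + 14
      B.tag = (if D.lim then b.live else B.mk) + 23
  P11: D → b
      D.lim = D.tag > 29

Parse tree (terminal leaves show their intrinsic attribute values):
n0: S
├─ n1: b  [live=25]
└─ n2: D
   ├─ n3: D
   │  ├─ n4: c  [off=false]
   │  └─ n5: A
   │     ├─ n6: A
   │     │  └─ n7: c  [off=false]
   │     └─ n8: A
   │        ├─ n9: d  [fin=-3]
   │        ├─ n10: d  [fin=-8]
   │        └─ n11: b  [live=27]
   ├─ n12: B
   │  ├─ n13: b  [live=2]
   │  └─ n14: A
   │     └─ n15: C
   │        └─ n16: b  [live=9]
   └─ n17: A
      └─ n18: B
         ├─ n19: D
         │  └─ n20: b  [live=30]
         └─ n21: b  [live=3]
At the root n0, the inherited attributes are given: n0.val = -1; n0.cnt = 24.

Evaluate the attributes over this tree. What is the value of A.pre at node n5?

1. n0.val = -1  [given at root]
2. n0.cnt = 24  [given at root]
3. n1.live = 25  [terminal]
4. n2.tag = 17  [S.cnt * -2 + 65]
5. n3.tag = 13  [D₀.tag * 2 - 21]
6. n4.off = false  [terminal]
7. n5.fin = -3  [D.tag * 3 - 42]
8. n6.fin = 6  [A₀.fin + 9]
9. n7.off = false  [terminal]
10. n6.sig = 28  [A.fin * 2 + 16]
11. n6.acc = false  [A.fin > 6]
12. n6.pre = 23  [A.fin + 17]
13. n8.fin = 27  [A₁.sig - 1]
14. n9.fin = -3  [terminal]
15. n10.fin = -8  [terminal]
16. n11.live = 27  [terminal]
17. n8.sig = 8  [d₁.fin + A.fin - 11]
18. n8.acc = true  [d₀.fin == -3]
19. n8.pre = -8  [d₀.fin - 5]
20. n5.sig = 1  [A₂.sig - 7]
21. n5.acc = false  [A₂.acc == false]
22. n5.pre = 28  [A₂.sig * 2 + 12]
23. n3.lim = false  [c.off and A.acc]
24. n12.mk = 20  [D₀.tag + 3]
25. n13.live = 2  [terminal]
26. n14.fin = -8  [B.mk + b.live - 30]
27. n15.acc = false  [A.fin > -8]
28. n16.live = 9  [terminal]
29. n15.live = -2  [-2]
30. n14.sig = 11  [C.live + 13]
31. n14.acc = false  [false]
32. n14.pre = -2  [C.live + A.fin + 8]
33. n12.idx = -3  [-3]
34. n12.env = 29  [29]
35. n12.tag = 26  [A.sig + 15]
36. n17.fin = -5  [B.env - 34]
37. n18.mk = 14  [A.fin + 19]
38. n19.tag = 30  [30]
39. n20.live = 30  [terminal]
40. n19.lim = true  [D.tag > 29]
41. n21.live = 3  [terminal]
42. n18.idx = 19  [b.live + B.mk + 2]
43. n18.env = 28  [(if D.lim then B.mk else b.live) + 14]
44. n18.tag = 26  [(if D.lim then b.live else B.mk) + 23]
45. n17.sig = 2  [B.env - 26]
46. n17.acc = true  [B.idx > 18]
47. n17.pre = 17  [B.tag + A.fin - 4]
48. n2.lim = false  [D₁.lim and A.acc]
49. n0.tag = "wz"  ["wz"]

28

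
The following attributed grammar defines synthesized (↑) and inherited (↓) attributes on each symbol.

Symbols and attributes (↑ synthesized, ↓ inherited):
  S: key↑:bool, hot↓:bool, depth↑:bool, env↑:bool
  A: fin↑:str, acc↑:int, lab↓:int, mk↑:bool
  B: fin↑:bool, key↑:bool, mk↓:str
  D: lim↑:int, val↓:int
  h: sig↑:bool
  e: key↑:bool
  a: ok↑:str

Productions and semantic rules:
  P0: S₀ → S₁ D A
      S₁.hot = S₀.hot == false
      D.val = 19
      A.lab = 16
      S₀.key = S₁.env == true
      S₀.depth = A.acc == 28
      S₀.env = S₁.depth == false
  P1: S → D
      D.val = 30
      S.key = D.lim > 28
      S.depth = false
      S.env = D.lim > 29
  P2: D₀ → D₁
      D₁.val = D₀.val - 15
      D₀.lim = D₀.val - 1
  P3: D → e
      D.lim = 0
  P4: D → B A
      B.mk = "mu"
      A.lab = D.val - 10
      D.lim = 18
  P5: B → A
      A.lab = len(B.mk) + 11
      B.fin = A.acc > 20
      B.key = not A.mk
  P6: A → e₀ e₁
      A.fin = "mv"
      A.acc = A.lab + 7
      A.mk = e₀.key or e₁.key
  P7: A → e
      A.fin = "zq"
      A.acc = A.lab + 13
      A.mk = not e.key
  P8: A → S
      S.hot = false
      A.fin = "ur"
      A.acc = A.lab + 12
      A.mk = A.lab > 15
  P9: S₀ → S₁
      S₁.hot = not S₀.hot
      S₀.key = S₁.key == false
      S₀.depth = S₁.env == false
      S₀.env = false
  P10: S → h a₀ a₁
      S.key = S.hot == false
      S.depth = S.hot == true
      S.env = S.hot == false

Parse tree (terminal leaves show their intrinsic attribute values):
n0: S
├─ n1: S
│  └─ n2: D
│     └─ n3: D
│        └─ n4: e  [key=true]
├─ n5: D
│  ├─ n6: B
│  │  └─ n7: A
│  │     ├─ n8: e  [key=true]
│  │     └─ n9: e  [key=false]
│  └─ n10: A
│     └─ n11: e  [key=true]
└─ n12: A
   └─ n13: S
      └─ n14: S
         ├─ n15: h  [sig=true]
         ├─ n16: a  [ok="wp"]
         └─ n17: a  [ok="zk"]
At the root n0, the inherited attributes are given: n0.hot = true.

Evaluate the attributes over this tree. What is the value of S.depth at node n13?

true

1. n0.hot = true  [given at root]
2. n1.hot = false  [S₀.hot == false]
3. n2.val = 30  [30]
4. n3.val = 15  [D₀.val - 15]
5. n4.key = true  [terminal]
6. n3.lim = 0  [0]
7. n2.lim = 29  [D₀.val - 1]
8. n1.key = true  [D.lim > 28]
9. n1.depth = false  [false]
10. n1.env = false  [D.lim > 29]
11. n5.val = 19  [19]
12. n6.mk = "mu"  ["mu"]
13. n7.lab = 13  [len(B.mk) + 11]
14. n8.key = true  [terminal]
15. n9.key = false  [terminal]
16. n7.fin = "mv"  ["mv"]
17. n7.acc = 20  [A.lab + 7]
18. n7.mk = true  [e₀.key or e₁.key]
19. n6.fin = false  [A.acc > 20]
20. n6.key = false  [not A.mk]
21. n10.lab = 9  [D.val - 10]
22. n11.key = true  [terminal]
23. n10.fin = "zq"  ["zq"]
24. n10.acc = 22  [A.lab + 13]
25. n10.mk = false  [not e.key]
26. n5.lim = 18  [18]
27. n12.lab = 16  [16]
28. n13.hot = false  [false]
29. n14.hot = true  [not S₀.hot]
30. n15.sig = true  [terminal]
31. n16.ok = "wp"  [terminal]
32. n17.ok = "zk"  [terminal]
33. n14.key = false  [S.hot == false]
34. n14.depth = true  [S.hot == true]
35. n14.env = false  [S.hot == false]
36. n13.key = true  [S₁.key == false]
37. n13.depth = true  [S₁.env == false]
38. n13.env = false  [false]
39. n12.fin = "ur"  ["ur"]
40. n12.acc = 28  [A.lab + 12]
41. n12.mk = true  [A.lab > 15]
42. n0.key = false  [S₁.env == true]
43. n0.depth = true  [A.acc == 28]
44. n0.env = true  [S₁.depth == false]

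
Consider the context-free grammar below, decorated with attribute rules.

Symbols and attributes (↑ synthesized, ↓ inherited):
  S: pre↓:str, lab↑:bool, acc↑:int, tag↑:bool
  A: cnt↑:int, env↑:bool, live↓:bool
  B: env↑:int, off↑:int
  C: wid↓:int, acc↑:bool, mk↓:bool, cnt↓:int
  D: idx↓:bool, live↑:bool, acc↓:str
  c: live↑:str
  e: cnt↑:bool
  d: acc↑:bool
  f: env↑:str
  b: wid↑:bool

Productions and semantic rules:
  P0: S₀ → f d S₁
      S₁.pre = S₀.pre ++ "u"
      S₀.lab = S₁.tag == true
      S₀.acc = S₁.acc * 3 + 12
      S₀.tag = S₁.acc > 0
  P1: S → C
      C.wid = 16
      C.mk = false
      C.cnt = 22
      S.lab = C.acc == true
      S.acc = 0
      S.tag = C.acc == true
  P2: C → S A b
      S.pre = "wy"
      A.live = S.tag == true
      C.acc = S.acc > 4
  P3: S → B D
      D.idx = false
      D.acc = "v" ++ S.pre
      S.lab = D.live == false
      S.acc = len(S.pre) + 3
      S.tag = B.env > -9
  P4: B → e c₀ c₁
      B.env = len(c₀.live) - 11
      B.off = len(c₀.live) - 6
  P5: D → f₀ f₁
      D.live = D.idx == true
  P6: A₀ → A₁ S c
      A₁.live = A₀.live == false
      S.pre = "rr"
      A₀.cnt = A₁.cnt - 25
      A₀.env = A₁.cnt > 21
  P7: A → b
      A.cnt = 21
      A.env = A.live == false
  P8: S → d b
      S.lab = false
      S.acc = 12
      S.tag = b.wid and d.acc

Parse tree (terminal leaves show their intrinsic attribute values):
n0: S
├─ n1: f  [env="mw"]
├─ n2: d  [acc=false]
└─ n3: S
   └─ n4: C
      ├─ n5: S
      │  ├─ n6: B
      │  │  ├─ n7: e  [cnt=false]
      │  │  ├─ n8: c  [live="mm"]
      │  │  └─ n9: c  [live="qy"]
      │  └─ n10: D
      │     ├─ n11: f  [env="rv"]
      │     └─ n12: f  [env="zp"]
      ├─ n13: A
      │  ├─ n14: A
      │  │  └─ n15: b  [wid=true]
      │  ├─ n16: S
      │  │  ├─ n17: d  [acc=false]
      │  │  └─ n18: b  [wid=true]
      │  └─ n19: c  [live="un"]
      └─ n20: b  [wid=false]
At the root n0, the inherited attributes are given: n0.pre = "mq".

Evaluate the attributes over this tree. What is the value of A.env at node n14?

false

1. n0.pre = "mq"  [given at root]
2. n1.env = "mw"  [terminal]
3. n2.acc = false  [terminal]
4. n3.pre = "mqu"  [S₀.pre ++ "u"]
5. n4.wid = 16  [16]
6. n4.mk = false  [false]
7. n4.cnt = 22  [22]
8. n5.pre = "wy"  ["wy"]
9. n7.cnt = false  [terminal]
10. n8.live = "mm"  [terminal]
11. n9.live = "qy"  [terminal]
12. n6.env = -9  [len(c₀.live) - 11]
13. n6.off = -4  [len(c₀.live) - 6]
14. n10.idx = false  [false]
15. n10.acc = "vwy"  ["v" ++ S.pre]
16. n11.env = "rv"  [terminal]
17. n12.env = "zp"  [terminal]
18. n10.live = false  [D.idx == true]
19. n5.lab = true  [D.live == false]
20. n5.acc = 5  [len(S.pre) + 3]
21. n5.tag = false  [B.env > -9]
22. n13.live = false  [S.tag == true]
23. n14.live = true  [A₀.live == false]
24. n15.wid = true  [terminal]
25. n14.cnt = 21  [21]
26. n14.env = false  [A.live == false]
27. n16.pre = "rr"  ["rr"]
28. n17.acc = false  [terminal]
29. n18.wid = true  [terminal]
30. n16.lab = false  [false]
31. n16.acc = 12  [12]
32. n16.tag = false  [b.wid and d.acc]
33. n19.live = "un"  [terminal]
34. n13.cnt = -4  [A₁.cnt - 25]
35. n13.env = false  [A₁.cnt > 21]
36. n20.wid = false  [terminal]
37. n4.acc = true  [S.acc > 4]
38. n3.lab = true  [C.acc == true]
39. n3.acc = 0  [0]
40. n3.tag = true  [C.acc == true]
41. n0.lab = true  [S₁.tag == true]
42. n0.acc = 12  [S₁.acc * 3 + 12]
43. n0.tag = false  [S₁.acc > 0]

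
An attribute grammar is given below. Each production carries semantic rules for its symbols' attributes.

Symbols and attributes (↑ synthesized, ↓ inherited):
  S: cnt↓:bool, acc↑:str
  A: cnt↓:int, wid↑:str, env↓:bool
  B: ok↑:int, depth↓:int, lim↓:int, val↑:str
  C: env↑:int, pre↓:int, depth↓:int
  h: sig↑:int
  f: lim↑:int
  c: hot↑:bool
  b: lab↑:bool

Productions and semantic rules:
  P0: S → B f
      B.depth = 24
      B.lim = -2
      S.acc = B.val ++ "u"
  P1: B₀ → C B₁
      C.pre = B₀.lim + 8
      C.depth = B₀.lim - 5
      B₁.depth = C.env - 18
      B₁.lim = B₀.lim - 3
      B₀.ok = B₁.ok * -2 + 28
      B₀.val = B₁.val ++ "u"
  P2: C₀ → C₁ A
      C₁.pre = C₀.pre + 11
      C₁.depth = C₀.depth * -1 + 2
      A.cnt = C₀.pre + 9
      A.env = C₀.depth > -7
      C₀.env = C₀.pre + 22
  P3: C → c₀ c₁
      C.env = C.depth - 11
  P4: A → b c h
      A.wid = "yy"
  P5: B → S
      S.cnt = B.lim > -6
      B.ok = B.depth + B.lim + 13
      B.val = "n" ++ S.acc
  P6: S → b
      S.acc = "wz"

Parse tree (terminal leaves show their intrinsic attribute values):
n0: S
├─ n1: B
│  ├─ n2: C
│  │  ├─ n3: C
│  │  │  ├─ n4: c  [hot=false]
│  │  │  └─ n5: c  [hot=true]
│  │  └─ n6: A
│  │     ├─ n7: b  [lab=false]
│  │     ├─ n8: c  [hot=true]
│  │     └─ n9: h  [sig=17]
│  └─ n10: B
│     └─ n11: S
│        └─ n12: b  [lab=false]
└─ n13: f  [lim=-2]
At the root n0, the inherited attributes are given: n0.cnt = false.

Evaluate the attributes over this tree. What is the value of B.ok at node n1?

-8

1. n0.cnt = false  [given at root]
2. n1.depth = 24  [24]
3. n1.lim = -2  [-2]
4. n2.pre = 6  [B₀.lim + 8]
5. n2.depth = -7  [B₀.lim - 5]
6. n3.pre = 17  [C₀.pre + 11]
7. n3.depth = 9  [C₀.depth * -1 + 2]
8. n4.hot = false  [terminal]
9. n5.hot = true  [terminal]
10. n3.env = -2  [C.depth - 11]
11. n6.cnt = 15  [C₀.pre + 9]
12. n6.env = false  [C₀.depth > -7]
13. n7.lab = false  [terminal]
14. n8.hot = true  [terminal]
15. n9.sig = 17  [terminal]
16. n6.wid = "yy"  ["yy"]
17. n2.env = 28  [C₀.pre + 22]
18. n10.depth = 10  [C.env - 18]
19. n10.lim = -5  [B₀.lim - 3]
20. n11.cnt = true  [B.lim > -6]
21. n12.lab = false  [terminal]
22. n11.acc = "wz"  ["wz"]
23. n10.ok = 18  [B.depth + B.lim + 13]
24. n10.val = "nwz"  ["n" ++ S.acc]
25. n1.ok = -8  [B₁.ok * -2 + 28]
26. n1.val = "nwzu"  [B₁.val ++ "u"]
27. n13.lim = -2  [terminal]
28. n0.acc = "nwzuu"  [B.val ++ "u"]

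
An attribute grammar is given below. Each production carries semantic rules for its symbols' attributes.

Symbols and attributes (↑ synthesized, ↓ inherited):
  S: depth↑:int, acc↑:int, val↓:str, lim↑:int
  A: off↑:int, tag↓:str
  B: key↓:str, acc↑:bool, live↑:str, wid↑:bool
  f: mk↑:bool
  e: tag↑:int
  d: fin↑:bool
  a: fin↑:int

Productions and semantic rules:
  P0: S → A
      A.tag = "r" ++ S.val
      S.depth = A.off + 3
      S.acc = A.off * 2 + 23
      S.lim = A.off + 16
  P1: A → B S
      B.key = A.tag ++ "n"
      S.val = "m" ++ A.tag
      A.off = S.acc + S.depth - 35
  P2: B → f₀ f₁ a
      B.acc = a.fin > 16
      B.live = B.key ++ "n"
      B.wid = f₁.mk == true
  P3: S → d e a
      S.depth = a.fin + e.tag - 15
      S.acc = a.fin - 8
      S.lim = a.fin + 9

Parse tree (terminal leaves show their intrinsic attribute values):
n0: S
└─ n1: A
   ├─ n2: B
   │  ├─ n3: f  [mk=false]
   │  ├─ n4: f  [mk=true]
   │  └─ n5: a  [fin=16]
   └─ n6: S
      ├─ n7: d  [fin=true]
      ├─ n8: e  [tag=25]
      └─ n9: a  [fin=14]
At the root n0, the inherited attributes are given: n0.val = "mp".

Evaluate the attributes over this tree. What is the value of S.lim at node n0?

1. n0.val = "mp"  [given at root]
2. n1.tag = "rmp"  ["r" ++ S.val]
3. n2.key = "rmpn"  [A.tag ++ "n"]
4. n3.mk = false  [terminal]
5. n4.mk = true  [terminal]
6. n5.fin = 16  [terminal]
7. n2.acc = false  [a.fin > 16]
8. n2.live = "rmpnn"  [B.key ++ "n"]
9. n2.wid = true  [f₁.mk == true]
10. n6.val = "mrmp"  ["m" ++ A.tag]
11. n7.fin = true  [terminal]
12. n8.tag = 25  [terminal]
13. n9.fin = 14  [terminal]
14. n6.depth = 24  [a.fin + e.tag - 15]
15. n6.acc = 6  [a.fin - 8]
16. n6.lim = 23  [a.fin + 9]
17. n1.off = -5  [S.acc + S.depth - 35]
18. n0.depth = -2  [A.off + 3]
19. n0.acc = 13  [A.off * 2 + 23]
20. n0.lim = 11  [A.off + 16]

11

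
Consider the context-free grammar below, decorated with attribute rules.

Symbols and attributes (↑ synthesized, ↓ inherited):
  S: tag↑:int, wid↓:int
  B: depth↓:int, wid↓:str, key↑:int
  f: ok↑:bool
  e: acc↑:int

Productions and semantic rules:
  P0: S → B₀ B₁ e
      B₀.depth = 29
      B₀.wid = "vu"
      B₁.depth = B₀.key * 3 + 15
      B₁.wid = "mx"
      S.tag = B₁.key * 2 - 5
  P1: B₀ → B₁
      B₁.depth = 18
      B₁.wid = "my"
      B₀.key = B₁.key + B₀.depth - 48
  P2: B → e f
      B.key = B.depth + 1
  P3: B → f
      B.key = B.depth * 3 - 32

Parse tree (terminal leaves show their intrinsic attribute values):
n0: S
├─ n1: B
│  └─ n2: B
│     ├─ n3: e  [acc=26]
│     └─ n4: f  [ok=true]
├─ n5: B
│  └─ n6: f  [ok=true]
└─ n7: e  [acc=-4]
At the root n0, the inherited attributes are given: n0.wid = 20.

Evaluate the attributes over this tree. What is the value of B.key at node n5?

1. n0.wid = 20  [given at root]
2. n1.depth = 29  [29]
3. n1.wid = "vu"  ["vu"]
4. n2.depth = 18  [18]
5. n2.wid = "my"  ["my"]
6. n3.acc = 26  [terminal]
7. n4.ok = true  [terminal]
8. n2.key = 19  [B.depth + 1]
9. n1.key = 0  [B₁.key + B₀.depth - 48]
10. n5.depth = 15  [B₀.key * 3 + 15]
11. n5.wid = "mx"  ["mx"]
12. n6.ok = true  [terminal]
13. n5.key = 13  [B.depth * 3 - 32]
14. n7.acc = -4  [terminal]
15. n0.tag = 21  [B₁.key * 2 - 5]

13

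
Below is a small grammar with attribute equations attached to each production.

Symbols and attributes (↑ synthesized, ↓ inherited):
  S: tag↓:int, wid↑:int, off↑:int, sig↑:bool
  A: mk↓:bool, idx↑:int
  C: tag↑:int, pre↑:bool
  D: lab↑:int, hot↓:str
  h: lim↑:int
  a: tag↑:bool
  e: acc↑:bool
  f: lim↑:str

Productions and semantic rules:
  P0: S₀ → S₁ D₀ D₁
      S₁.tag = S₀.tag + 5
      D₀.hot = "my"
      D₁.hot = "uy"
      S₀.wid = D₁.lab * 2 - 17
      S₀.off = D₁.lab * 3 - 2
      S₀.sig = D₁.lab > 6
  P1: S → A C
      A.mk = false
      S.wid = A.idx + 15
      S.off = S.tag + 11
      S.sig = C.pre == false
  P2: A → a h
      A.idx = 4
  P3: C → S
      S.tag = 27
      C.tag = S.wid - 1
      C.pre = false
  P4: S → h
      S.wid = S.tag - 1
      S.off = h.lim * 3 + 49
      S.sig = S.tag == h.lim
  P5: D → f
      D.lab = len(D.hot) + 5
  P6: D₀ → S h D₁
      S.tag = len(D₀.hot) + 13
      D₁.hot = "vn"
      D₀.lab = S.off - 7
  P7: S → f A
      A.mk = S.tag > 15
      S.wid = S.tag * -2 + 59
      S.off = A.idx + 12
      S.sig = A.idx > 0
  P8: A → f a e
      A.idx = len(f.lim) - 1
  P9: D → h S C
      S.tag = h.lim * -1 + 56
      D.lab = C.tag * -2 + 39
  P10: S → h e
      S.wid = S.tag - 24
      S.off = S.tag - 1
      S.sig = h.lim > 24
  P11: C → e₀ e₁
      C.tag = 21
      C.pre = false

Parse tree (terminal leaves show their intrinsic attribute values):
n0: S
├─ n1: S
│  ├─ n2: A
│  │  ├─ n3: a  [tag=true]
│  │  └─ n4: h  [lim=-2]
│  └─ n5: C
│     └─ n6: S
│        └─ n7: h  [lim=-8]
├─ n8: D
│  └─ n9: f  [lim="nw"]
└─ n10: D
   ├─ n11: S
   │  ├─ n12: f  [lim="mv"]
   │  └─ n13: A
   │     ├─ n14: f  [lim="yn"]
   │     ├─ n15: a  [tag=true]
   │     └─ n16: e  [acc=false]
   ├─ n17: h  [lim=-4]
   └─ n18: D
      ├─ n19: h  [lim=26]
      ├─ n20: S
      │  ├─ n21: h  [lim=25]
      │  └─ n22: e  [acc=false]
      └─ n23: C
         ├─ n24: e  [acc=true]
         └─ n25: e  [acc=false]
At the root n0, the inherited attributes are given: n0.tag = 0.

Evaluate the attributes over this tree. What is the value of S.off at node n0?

1. n0.tag = 0  [given at root]
2. n1.tag = 5  [S₀.tag + 5]
3. n2.mk = false  [false]
4. n3.tag = true  [terminal]
5. n4.lim = -2  [terminal]
6. n2.idx = 4  [4]
7. n6.tag = 27  [27]
8. n7.lim = -8  [terminal]
9. n6.wid = 26  [S.tag - 1]
10. n6.off = 25  [h.lim * 3 + 49]
11. n6.sig = false  [S.tag == h.lim]
12. n5.tag = 25  [S.wid - 1]
13. n5.pre = false  [false]
14. n1.wid = 19  [A.idx + 15]
15. n1.off = 16  [S.tag + 11]
16. n1.sig = true  [C.pre == false]
17. n8.hot = "my"  ["my"]
18. n9.lim = "nw"  [terminal]
19. n8.lab = 7  [len(D.hot) + 5]
20. n10.hot = "uy"  ["uy"]
21. n11.tag = 15  [len(D₀.hot) + 13]
22. n12.lim = "mv"  [terminal]
23. n13.mk = false  [S.tag > 15]
24. n14.lim = "yn"  [terminal]
25. n15.tag = true  [terminal]
26. n16.acc = false  [terminal]
27. n13.idx = 1  [len(f.lim) - 1]
28. n11.wid = 29  [S.tag * -2 + 59]
29. n11.off = 13  [A.idx + 12]
30. n11.sig = true  [A.idx > 0]
31. n17.lim = -4  [terminal]
32. n18.hot = "vn"  ["vn"]
33. n19.lim = 26  [terminal]
34. n20.tag = 30  [h.lim * -1 + 56]
35. n21.lim = 25  [terminal]
36. n22.acc = false  [terminal]
37. n20.wid = 6  [S.tag - 24]
38. n20.off = 29  [S.tag - 1]
39. n20.sig = true  [h.lim > 24]
40. n24.acc = true  [terminal]
41. n25.acc = false  [terminal]
42. n23.tag = 21  [21]
43. n23.pre = false  [false]
44. n18.lab = -3  [C.tag * -2 + 39]
45. n10.lab = 6  [S.off - 7]
46. n0.wid = -5  [D₁.lab * 2 - 17]
47. n0.off = 16  [D₁.lab * 3 - 2]
48. n0.sig = false  [D₁.lab > 6]

16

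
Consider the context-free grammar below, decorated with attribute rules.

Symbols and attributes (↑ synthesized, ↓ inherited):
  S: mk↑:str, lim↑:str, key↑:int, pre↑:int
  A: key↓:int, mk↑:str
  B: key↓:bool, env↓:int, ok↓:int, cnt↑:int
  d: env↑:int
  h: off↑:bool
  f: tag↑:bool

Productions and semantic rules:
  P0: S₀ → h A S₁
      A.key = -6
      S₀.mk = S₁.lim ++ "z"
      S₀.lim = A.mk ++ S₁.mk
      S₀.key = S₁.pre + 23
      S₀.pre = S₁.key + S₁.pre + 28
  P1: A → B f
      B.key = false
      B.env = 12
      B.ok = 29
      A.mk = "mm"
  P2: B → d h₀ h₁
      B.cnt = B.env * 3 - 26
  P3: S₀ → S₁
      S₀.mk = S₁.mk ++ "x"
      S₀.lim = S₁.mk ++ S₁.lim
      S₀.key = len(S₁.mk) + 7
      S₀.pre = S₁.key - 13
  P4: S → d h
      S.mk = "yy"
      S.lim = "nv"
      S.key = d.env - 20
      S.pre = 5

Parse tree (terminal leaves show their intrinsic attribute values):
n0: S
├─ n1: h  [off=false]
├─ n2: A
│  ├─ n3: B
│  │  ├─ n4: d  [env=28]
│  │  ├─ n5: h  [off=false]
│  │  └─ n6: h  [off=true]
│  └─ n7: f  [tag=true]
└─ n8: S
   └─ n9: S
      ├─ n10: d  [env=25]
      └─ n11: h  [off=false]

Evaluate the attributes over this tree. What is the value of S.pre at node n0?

1. n1.off = false  [terminal]
2. n2.key = -6  [-6]
3. n3.key = false  [false]
4. n3.env = 12  [12]
5. n3.ok = 29  [29]
6. n4.env = 28  [terminal]
7. n5.off = false  [terminal]
8. n6.off = true  [terminal]
9. n3.cnt = 10  [B.env * 3 - 26]
10. n7.tag = true  [terminal]
11. n2.mk = "mm"  ["mm"]
12. n10.env = 25  [terminal]
13. n11.off = false  [terminal]
14. n9.mk = "yy"  ["yy"]
15. n9.lim = "nv"  ["nv"]
16. n9.key = 5  [d.env - 20]
17. n9.pre = 5  [5]
18. n8.mk = "yyx"  [S₁.mk ++ "x"]
19. n8.lim = "yynv"  [S₁.mk ++ S₁.lim]
20. n8.key = 9  [len(S₁.mk) + 7]
21. n8.pre = -8  [S₁.key - 13]
22. n0.mk = "yynvz"  [S₁.lim ++ "z"]
23. n0.lim = "mmyyx"  [A.mk ++ S₁.mk]
24. n0.key = 15  [S₁.pre + 23]
25. n0.pre = 29  [S₁.key + S₁.pre + 28]

29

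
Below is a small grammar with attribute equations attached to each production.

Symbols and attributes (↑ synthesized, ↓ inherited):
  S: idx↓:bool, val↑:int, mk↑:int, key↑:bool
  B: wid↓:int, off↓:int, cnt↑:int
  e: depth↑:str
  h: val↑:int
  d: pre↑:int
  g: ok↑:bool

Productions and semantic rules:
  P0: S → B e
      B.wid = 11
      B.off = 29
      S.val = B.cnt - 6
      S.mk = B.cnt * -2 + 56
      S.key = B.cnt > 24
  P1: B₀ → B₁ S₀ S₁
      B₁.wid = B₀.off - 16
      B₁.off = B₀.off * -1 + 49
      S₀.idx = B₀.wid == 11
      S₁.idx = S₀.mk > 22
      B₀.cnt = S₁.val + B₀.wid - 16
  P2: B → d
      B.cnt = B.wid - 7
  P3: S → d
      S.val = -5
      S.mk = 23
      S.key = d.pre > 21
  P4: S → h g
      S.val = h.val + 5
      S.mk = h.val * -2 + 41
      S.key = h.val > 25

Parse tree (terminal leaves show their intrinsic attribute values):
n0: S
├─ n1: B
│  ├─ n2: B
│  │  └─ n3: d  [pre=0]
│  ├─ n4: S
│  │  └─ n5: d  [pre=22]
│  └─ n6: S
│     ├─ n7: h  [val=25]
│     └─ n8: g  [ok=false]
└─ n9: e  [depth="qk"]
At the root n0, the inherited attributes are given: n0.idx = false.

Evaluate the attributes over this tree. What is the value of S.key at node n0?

true

1. n0.idx = false  [given at root]
2. n1.wid = 11  [11]
3. n1.off = 29  [29]
4. n2.wid = 13  [B₀.off - 16]
5. n2.off = 20  [B₀.off * -1 + 49]
6. n3.pre = 0  [terminal]
7. n2.cnt = 6  [B.wid - 7]
8. n4.idx = true  [B₀.wid == 11]
9. n5.pre = 22  [terminal]
10. n4.val = -5  [-5]
11. n4.mk = 23  [23]
12. n4.key = true  [d.pre > 21]
13. n6.idx = true  [S₀.mk > 22]
14. n7.val = 25  [terminal]
15. n8.ok = false  [terminal]
16. n6.val = 30  [h.val + 5]
17. n6.mk = -9  [h.val * -2 + 41]
18. n6.key = false  [h.val > 25]
19. n1.cnt = 25  [S₁.val + B₀.wid - 16]
20. n9.depth = "qk"  [terminal]
21. n0.val = 19  [B.cnt - 6]
22. n0.mk = 6  [B.cnt * -2 + 56]
23. n0.key = true  [B.cnt > 24]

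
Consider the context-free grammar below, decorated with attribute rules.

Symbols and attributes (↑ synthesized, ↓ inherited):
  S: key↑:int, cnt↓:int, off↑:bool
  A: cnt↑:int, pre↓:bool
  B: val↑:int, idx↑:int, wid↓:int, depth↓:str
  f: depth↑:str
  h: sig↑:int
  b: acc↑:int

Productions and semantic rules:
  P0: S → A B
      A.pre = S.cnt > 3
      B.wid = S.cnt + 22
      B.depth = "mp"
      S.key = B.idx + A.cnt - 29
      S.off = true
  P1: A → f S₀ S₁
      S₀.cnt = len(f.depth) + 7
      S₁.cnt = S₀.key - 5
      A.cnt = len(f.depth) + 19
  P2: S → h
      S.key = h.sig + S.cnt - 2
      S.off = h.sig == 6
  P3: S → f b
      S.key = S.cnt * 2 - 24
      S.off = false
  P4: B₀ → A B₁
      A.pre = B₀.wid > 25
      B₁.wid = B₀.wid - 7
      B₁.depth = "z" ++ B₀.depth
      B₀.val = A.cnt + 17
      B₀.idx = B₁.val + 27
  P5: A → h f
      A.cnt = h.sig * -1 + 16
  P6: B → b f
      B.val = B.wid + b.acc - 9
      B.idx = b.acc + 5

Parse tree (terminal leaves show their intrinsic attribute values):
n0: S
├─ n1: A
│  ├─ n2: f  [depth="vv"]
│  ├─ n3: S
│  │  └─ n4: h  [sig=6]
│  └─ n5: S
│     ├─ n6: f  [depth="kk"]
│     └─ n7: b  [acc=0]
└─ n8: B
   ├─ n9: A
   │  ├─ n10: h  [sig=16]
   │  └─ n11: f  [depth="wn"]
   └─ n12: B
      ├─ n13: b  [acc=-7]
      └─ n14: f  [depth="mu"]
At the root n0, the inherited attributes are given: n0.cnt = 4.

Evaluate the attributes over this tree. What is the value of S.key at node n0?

22

1. n0.cnt = 4  [given at root]
2. n1.pre = true  [S.cnt > 3]
3. n2.depth = "vv"  [terminal]
4. n3.cnt = 9  [len(f.depth) + 7]
5. n4.sig = 6  [terminal]
6. n3.key = 13  [h.sig + S.cnt - 2]
7. n3.off = true  [h.sig == 6]
8. n5.cnt = 8  [S₀.key - 5]
9. n6.depth = "kk"  [terminal]
10. n7.acc = 0  [terminal]
11. n5.key = -8  [S.cnt * 2 - 24]
12. n5.off = false  [false]
13. n1.cnt = 21  [len(f.depth) + 19]
14. n8.wid = 26  [S.cnt + 22]
15. n8.depth = "mp"  ["mp"]
16. n9.pre = true  [B₀.wid > 25]
17. n10.sig = 16  [terminal]
18. n11.depth = "wn"  [terminal]
19. n9.cnt = 0  [h.sig * -1 + 16]
20. n12.wid = 19  [B₀.wid - 7]
21. n12.depth = "zmp"  ["z" ++ B₀.depth]
22. n13.acc = -7  [terminal]
23. n14.depth = "mu"  [terminal]
24. n12.val = 3  [B.wid + b.acc - 9]
25. n12.idx = -2  [b.acc + 5]
26. n8.val = 17  [A.cnt + 17]
27. n8.idx = 30  [B₁.val + 27]
28. n0.key = 22  [B.idx + A.cnt - 29]
29. n0.off = true  [true]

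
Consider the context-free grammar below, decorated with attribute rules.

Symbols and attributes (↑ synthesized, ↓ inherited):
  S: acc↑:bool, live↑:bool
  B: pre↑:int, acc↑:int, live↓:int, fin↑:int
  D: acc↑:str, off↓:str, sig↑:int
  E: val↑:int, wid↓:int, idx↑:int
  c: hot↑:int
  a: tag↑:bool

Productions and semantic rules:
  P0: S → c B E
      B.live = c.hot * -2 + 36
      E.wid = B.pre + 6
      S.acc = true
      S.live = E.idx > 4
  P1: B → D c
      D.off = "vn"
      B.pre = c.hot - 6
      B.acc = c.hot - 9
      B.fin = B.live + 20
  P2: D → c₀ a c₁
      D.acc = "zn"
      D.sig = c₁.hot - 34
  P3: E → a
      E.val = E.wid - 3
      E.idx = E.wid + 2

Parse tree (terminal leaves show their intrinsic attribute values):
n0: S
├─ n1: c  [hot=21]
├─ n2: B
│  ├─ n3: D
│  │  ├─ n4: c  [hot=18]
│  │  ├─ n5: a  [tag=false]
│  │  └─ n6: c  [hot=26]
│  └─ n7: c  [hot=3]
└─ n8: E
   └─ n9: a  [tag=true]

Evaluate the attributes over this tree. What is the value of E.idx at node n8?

1. n1.hot = 21  [terminal]
2. n2.live = -6  [c.hot * -2 + 36]
3. n3.off = "vn"  ["vn"]
4. n4.hot = 18  [terminal]
5. n5.tag = false  [terminal]
6. n6.hot = 26  [terminal]
7. n3.acc = "zn"  ["zn"]
8. n3.sig = -8  [c₁.hot - 34]
9. n7.hot = 3  [terminal]
10. n2.pre = -3  [c.hot - 6]
11. n2.acc = -6  [c.hot - 9]
12. n2.fin = 14  [B.live + 20]
13. n8.wid = 3  [B.pre + 6]
14. n9.tag = true  [terminal]
15. n8.val = 0  [E.wid - 3]
16. n8.idx = 5  [E.wid + 2]
17. n0.acc = true  [true]
18. n0.live = true  [E.idx > 4]

5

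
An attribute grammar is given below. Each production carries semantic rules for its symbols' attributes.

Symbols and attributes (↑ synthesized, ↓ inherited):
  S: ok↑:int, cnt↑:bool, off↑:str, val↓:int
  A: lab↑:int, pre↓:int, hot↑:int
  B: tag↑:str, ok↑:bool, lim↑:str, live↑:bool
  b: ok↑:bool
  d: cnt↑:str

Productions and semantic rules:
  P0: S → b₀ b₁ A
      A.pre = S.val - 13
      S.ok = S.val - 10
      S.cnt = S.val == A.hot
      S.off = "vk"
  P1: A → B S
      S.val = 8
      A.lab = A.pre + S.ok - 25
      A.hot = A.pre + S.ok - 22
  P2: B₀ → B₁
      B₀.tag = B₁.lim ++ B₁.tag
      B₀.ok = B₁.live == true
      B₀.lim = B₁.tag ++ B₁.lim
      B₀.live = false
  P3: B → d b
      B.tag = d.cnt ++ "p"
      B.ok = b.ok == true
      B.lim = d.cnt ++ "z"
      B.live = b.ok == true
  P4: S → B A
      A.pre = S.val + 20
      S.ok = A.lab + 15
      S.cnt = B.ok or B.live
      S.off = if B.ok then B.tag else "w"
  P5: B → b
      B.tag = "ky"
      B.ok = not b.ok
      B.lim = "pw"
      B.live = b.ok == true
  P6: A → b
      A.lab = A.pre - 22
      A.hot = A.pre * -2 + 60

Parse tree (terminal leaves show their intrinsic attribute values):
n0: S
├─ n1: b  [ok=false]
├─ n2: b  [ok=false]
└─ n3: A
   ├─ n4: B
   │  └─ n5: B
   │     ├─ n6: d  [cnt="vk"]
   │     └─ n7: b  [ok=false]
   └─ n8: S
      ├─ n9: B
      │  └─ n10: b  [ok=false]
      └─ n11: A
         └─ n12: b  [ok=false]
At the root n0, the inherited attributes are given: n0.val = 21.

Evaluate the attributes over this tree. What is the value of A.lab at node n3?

1. n0.val = 21  [given at root]
2. n1.ok = false  [terminal]
3. n2.ok = false  [terminal]
4. n3.pre = 8  [S.val - 13]
5. n6.cnt = "vk"  [terminal]
6. n7.ok = false  [terminal]
7. n5.tag = "vkp"  [d.cnt ++ "p"]
8. n5.ok = false  [b.ok == true]
9. n5.lim = "vkz"  [d.cnt ++ "z"]
10. n5.live = false  [b.ok == true]
11. n4.tag = "vkzvkp"  [B₁.lim ++ B₁.tag]
12. n4.ok = false  [B₁.live == true]
13. n4.lim = "vkpvkz"  [B₁.tag ++ B₁.lim]
14. n4.live = false  [false]
15. n8.val = 8  [8]
16. n10.ok = false  [terminal]
17. n9.tag = "ky"  ["ky"]
18. n9.ok = true  [not b.ok]
19. n9.lim = "pw"  ["pw"]
20. n9.live = false  [b.ok == true]
21. n11.pre = 28  [S.val + 20]
22. n12.ok = false  [terminal]
23. n11.lab = 6  [A.pre - 22]
24. n11.hot = 4  [A.pre * -2 + 60]
25. n8.ok = 21  [A.lab + 15]
26. n8.cnt = true  [B.ok or B.live]
27. n8.off = "ky"  [if B.ok then B.tag else "w"]
28. n3.lab = 4  [A.pre + S.ok - 25]
29. n3.hot = 7  [A.pre + S.ok - 22]
30. n0.ok = 11  [S.val - 10]
31. n0.cnt = false  [S.val == A.hot]
32. n0.off = "vk"  ["vk"]

4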